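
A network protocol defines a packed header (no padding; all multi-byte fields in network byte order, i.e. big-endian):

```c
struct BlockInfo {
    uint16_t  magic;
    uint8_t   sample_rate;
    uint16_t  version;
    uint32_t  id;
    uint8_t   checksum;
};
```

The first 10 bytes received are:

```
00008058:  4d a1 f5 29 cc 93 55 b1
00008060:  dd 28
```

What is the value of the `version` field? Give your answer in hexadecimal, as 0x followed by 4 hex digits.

0x29CC

`version` follows `magic` (2 B), `sample_rate` (1 B), so it starts at offset 2 + 1 = 3 and occupies 2 bytes.
Bytes at offsets 3..4: 29 CC.
Big-endian stores the most-significant byte at the lowest address.
The bytes are already most-significant first: 0x29CC.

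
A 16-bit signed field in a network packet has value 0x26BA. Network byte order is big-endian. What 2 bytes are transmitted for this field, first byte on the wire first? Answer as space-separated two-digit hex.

Split into bytes (most-significant first): 26 BA.
In big-endian order the high byte comes first in memory.
So the memory order matches the most-significant-first order: 26 BA.

26 BA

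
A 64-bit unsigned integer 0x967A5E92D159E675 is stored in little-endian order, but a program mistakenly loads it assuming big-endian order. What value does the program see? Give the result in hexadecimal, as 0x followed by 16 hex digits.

0x75E659D1925E7A96

Stored little-endian, the bytes at ascending addresses are 75 E6 59 D1 92 5E 7A 96.
Read back as big-endian, the last byte is least significant, giving 0x75E659D1925E7A96.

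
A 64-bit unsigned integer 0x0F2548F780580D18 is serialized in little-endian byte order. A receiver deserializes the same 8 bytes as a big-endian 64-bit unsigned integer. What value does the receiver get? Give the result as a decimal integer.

1733138742535267599

Stored little-endian, the bytes at ascending addresses are 18 0D 58 80 F7 48 25 0F.
Read back as big-endian, the last byte is least significant, giving 0x180D5880F748250F.
0x180D5880F748250F = 1733138742535267599.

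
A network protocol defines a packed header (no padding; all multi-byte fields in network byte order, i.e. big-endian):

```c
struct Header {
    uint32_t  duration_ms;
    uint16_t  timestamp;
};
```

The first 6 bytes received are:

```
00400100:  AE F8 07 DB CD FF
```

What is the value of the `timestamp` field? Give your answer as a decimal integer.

52735

`timestamp` follows `duration_ms` (4 bytes), so it starts at byte offset 4 and occupies 2 bytes.
Bytes at offsets 4..5: CD FF.
In big-endian order the high byte comes first in memory.
The bytes are already most-significant first: 0xCDFF.
0xCDFF = 52735.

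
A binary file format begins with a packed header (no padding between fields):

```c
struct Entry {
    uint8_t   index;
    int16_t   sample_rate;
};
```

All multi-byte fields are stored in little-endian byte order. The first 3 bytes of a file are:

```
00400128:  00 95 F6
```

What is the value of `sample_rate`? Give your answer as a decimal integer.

`sample_rate` follows `index` (1 byte), so it starts at byte offset 1 and occupies 2 bytes.
Bytes at offsets 1..2: 95 F6.
In little-endian order the low byte comes first in memory.
Reassemble most-significant byte first: F6 95 → 0xF695.
Top bit is set, so as a signed 16-bit value this is 0xF695 − 2^16 = -2411.

-2411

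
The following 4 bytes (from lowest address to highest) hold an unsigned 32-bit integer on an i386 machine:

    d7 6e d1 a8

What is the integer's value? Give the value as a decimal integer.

2832297687

In little-endian order the low byte comes first in memory.
Reassemble most-significant byte first: A8 D1 6E D7 → 0xA8D16ED7.
0xA8D16ED7 = 2832297687.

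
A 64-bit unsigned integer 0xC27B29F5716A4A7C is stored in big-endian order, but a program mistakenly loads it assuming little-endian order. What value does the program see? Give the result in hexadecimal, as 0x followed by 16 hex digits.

0x7C4A6A71F5297BC2

Stored big-endian, the bytes at ascending addresses are C2 7B 29 F5 71 6A 4A 7C.
Read back as little-endian, the first byte is least significant, giving 0x7C4A6A71F5297BC2.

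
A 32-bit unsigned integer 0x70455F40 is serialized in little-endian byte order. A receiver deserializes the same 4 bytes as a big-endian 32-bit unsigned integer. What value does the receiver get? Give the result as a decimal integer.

Stored little-endian, the bytes at ascending addresses are 40 5F 45 70.
Read back as big-endian, the last byte is least significant, giving 0x405F4570.
0x405F4570 = 1079985520.

1079985520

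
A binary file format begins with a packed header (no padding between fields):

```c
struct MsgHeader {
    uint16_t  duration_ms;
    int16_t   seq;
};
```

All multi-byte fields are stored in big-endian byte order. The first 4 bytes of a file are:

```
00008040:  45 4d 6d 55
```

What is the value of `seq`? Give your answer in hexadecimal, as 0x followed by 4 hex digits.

`seq` follows `duration_ms` (2 bytes), so it starts at byte offset 2 and occupies 2 bytes.
Bytes at offsets 2..3: 6D 55.
Big-endian stores the most-significant byte at the lowest address.
The bytes are already most-significant first: 0x6D55.

0x6D55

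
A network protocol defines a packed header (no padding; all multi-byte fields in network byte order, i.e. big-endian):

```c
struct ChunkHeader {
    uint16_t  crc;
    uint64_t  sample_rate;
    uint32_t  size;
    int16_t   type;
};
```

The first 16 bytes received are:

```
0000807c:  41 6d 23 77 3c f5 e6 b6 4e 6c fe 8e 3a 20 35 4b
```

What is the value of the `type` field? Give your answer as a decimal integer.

`type` follows `crc` (2 B), `sample_rate` (8 B), `size` (4 B), so it starts at offset 2 + 8 + 4 = 14 and occupies 2 bytes.
Bytes at offsets 14..15: 35 4B.
Big-endian: lowest address holds the most-significant byte.
The bytes are already most-significant first: 0x354B.
0x354B = 13643.

13643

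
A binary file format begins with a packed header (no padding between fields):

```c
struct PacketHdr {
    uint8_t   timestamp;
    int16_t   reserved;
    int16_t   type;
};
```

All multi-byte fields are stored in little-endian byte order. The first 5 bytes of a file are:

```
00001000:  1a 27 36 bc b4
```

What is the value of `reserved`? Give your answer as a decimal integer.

`reserved` follows `timestamp` (1 byte), so it starts at byte offset 1 and occupies 2 bytes.
Bytes at offsets 1..2: 27 36.
Little-endian stores the least-significant byte at the lowest address.
Reassemble most-significant byte first: 36 27 → 0x3627.
0x3627 = 13863.

13863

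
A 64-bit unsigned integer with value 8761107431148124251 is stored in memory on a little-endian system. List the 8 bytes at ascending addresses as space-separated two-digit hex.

8761107431148124251 in hexadecimal, padded to 64 bits, is 0x7995B4CA509E785B.
Split into bytes (most-significant first): 79 95 B4 CA 50 9E 78 5B.
Little-endian: lowest address holds the least-significant byte.
So at ascending addresses the bytes are 5B 78 9E 50 CA B4 95 79.

5B 78 9E 50 CA B4 95 79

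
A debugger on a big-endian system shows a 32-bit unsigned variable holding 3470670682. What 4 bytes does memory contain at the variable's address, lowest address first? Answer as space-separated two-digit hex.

CE DE 3B 5A

3470670682 in hexadecimal, padded to 32 bits, is 0xCEDE3B5A.
Split into bytes (most-significant first): CE DE 3B 5A.
Big-endian: lowest address holds the most-significant byte.
So the memory order matches the most-significant-first order: CE DE 3B 5A.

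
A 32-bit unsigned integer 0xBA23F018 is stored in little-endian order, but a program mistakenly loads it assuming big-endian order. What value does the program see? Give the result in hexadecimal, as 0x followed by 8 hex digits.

0x18F023BA

Stored little-endian, the bytes at ascending addresses are 18 F0 23 BA.
Read back as big-endian, the last byte is least significant, giving 0x18F023BA.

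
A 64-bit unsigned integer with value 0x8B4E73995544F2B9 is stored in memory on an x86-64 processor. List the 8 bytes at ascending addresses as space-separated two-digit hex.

B9 F2 44 55 99 73 4E 8B

Split into bytes (most-significant first): 8B 4E 73 99 55 44 F2 B9.
Little-endian stores the least-significant byte at the lowest address.
So at ascending addresses the bytes are B9 F2 44 55 99 73 4E 8B.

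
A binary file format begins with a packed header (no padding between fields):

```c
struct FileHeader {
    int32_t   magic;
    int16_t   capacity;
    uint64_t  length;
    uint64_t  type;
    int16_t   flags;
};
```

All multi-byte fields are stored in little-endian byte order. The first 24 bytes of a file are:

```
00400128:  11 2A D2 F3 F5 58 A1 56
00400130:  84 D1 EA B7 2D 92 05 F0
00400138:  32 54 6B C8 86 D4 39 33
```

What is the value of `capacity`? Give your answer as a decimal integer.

`capacity` follows `magic` (4 bytes), so it starts at byte offset 4 and occupies 2 bytes.
Bytes at offsets 4..5: F5 58.
In little-endian order the low byte comes first in memory.
Reassemble most-significant byte first: 58 F5 → 0x58F5.
0x58F5 = 22773.

22773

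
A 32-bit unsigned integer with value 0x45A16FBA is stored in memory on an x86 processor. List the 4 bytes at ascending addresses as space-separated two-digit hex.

BA 6F A1 45

Split into bytes (most-significant first): 45 A1 6F BA.
In little-endian order the low byte comes first in memory.
So at ascending addresses the bytes are BA 6F A1 45.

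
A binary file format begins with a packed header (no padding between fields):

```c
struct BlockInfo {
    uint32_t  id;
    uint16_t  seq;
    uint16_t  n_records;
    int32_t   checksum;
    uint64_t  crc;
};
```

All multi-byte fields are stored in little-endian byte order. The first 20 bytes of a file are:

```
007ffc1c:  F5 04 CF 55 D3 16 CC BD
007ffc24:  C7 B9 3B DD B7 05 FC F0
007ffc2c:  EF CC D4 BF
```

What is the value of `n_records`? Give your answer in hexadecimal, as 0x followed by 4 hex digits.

`n_records` follows `id` (4 B), `seq` (2 B), so it starts at offset 4 + 2 = 6 and occupies 2 bytes.
Bytes at offsets 6..7: CC BD.
In little-endian order the low byte comes first in memory.
Reassemble most-significant byte first: BD CC → 0xBDCC.

0xBDCC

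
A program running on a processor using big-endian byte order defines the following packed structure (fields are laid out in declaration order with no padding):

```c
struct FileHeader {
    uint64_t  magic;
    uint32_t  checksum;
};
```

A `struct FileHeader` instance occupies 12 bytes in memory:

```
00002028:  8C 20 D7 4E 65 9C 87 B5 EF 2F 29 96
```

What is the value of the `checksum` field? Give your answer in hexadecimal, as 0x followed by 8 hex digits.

`checksum` follows `magic` (8 bytes), so it starts at byte offset 8 and occupies 4 bytes.
Bytes at offsets 8..11: EF 2F 29 96.
Big-endian stores the most-significant byte at the lowest address.
The bytes are already most-significant first: 0xEF2F2996.

0xEF2F2996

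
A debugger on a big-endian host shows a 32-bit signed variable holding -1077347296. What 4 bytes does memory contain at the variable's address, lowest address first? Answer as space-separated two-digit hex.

Two's complement of -1077347296 in 32 bits: 1077347296 = 0x403703E0; invert → 0xBFC8FC1F; add 1 → 0xBFC8FC20.
Split into bytes (most-significant first): BF C8 FC 20.
Big-endian: lowest address holds the most-significant byte.
So the memory order matches the most-significant-first order: BF C8 FC 20.

BF C8 FC 20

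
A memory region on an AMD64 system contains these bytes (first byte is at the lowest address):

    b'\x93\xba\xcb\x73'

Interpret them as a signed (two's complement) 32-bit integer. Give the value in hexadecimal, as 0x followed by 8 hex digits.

0x73CBBA93

Little-endian stores the least-significant byte at the lowest address.
Reassemble most-significant byte first: 73 CB BA 93 → 0x73CBBA93.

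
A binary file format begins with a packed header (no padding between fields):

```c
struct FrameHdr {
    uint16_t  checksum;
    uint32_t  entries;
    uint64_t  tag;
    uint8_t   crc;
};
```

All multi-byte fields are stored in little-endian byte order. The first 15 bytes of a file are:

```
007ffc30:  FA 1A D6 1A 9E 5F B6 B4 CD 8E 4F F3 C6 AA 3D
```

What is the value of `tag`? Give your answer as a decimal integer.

`tag` follows `checksum` (2 B), `entries` (4 B), so it starts at offset 2 + 4 = 6 and occupies 8 bytes.
Bytes at offsets 6..13: B6 B4 CD 8E 4F F3 C6 AA.
In little-endian order the low byte comes first in memory.
Reassemble most-significant byte first: AA C6 F3 4F 8E CD B4 B6 → 0xAAC6F34F8ECDB4B6.
0xAAC6F34F8ECDB4B6 = 12305790554860270774.

12305790554860270774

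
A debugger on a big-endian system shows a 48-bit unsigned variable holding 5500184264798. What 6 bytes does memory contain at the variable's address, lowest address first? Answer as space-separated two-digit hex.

5500184264798 in hexadecimal, padded to 48 bits, is 0x05009C87805E.
Split into bytes (most-significant first): 05 00 9C 87 80 5E.
In big-endian order the high byte comes first in memory.
So the memory order matches the most-significant-first order: 05 00 9C 87 80 5E.

05 00 9C 87 80 5E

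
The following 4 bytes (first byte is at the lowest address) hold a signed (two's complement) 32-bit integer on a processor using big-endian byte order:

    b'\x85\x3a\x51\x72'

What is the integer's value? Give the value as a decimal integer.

Big-endian stores the most-significant byte at the lowest address.
The bytes are already most-significant first: 0x853A5172.
Top bit is set, so as a signed 32-bit value this is 0x853A5172 − 2^32 = -2059775630.

-2059775630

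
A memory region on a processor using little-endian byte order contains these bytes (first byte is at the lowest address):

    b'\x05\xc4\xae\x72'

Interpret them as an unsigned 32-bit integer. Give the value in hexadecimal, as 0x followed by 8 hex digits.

0x72AEC405

In little-endian order the low byte comes first in memory.
Reassemble most-significant byte first: 72 AE C4 05 → 0x72AEC405.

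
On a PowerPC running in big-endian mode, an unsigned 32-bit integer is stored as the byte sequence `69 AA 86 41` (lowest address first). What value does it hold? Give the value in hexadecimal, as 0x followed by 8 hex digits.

0x69AA8641

In big-endian order the high byte comes first in memory.
The bytes are already most-significant first: 0x69AA8641.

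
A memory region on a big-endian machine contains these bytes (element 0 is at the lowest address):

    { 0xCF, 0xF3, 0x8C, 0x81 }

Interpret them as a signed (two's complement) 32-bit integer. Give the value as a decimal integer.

Big-endian: lowest address holds the most-significant byte.
The bytes are already most-significant first: 0xCFF38C81.
Top bit is set, so as a signed 32-bit value this is 0xCFF38C81 − 2^32 = -806122367.

-806122367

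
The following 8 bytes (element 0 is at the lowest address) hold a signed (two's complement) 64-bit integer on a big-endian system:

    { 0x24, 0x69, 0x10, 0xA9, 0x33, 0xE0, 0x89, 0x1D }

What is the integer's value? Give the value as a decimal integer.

In big-endian order the high byte comes first in memory.
The bytes are already most-significant first: 0x246910A933E0891D.
0x246910A933E0891D = 2623646576825895197.

2623646576825895197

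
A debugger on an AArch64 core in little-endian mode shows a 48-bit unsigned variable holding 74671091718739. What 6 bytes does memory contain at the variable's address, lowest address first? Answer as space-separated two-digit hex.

53 9A E5 B7 E9 43

74671091718739 in hexadecimal, padded to 48 bits, is 0x43E9B7E59A53.
Split into bytes (most-significant first): 43 E9 B7 E5 9A 53.
Little-endian: lowest address holds the least-significant byte.
So at ascending addresses the bytes are 53 9A E5 B7 E9 43.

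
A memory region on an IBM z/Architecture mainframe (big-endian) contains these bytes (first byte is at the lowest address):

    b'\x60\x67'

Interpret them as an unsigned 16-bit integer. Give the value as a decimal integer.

24679

Big-endian stores the most-significant byte at the lowest address.
The bytes are already most-significant first: 0x6067.
0x6067 = 24679.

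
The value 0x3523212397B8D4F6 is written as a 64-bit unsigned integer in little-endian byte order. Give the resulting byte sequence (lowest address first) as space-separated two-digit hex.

Split into bytes (most-significant first): 35 23 21 23 97 B8 D4 F6.
In little-endian order the low byte comes first in memory.
So at ascending addresses the bytes are F6 D4 B8 97 23 21 23 35.

F6 D4 B8 97 23 21 23 35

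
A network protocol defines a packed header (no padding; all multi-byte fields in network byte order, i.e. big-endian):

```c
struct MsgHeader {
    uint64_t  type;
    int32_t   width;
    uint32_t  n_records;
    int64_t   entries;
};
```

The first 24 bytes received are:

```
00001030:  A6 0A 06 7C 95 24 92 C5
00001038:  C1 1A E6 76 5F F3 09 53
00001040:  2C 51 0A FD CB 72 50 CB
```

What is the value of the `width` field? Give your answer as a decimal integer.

-1055201674

`width` follows `type` (8 bytes), so it starts at byte offset 8 and occupies 4 bytes.
Bytes at offsets 8..11: C1 1A E6 76.
Big-endian stores the most-significant byte at the lowest address.
The bytes are already most-significant first: 0xC11AE676.
Top bit is set, so as a signed 32-bit value this is 0xC11AE676 − 2^32 = -1055201674.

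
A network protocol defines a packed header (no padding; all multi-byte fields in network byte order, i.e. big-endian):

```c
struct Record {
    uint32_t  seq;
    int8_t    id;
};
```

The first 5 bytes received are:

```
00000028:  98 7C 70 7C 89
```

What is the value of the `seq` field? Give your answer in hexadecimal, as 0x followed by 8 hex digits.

`seq` is the first field, at byte offset 0, occupying 4 bytes.
Bytes at offsets 0..3: 98 7C 70 7C.
Big-endian stores the most-significant byte at the lowest address.
The bytes are already most-significant first: 0x987C707C.

0x987C707C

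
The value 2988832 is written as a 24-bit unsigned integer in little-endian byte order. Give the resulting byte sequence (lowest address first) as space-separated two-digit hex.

20 9B 2D

2988832 in hexadecimal, padded to 24 bits, is 0x2D9B20.
Split into bytes (most-significant first): 2D 9B 20.
In little-endian order the low byte comes first in memory.
So at ascending addresses the bytes are 20 9B 2D.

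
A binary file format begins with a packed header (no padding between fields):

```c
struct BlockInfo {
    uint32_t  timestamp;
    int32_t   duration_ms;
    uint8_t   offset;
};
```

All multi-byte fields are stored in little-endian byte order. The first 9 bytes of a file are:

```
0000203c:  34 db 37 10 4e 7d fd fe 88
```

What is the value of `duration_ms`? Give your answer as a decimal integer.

`duration_ms` follows `timestamp` (4 bytes), so it starts at byte offset 4 and occupies 4 bytes.
Bytes at offsets 4..7: 4E 7D FD FE.
In little-endian order the low byte comes first in memory.
Reassemble most-significant byte first: FE FD 7D 4E → 0xFEFD7D4E.
Top bit is set, so as a signed 32-bit value this is 0xFEFD7D4E − 2^32 = -16941746.

-16941746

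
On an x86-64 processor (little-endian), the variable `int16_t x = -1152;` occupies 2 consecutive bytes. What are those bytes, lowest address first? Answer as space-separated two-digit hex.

Two's complement of -1152 in 16 bits: 1152 = 0x0480; invert → 0xFB7F; add 1 → 0xFB80.
Split into bytes (most-significant first): FB 80.
In little-endian order the low byte comes first in memory.
So at ascending addresses the bytes are 80 FB.

80 FB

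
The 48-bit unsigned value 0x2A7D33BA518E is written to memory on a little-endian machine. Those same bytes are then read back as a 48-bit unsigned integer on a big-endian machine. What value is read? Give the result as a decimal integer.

Stored little-endian, the bytes at ascending addresses are 8E 51 BA 33 7D 2A.
Read back as big-endian, the last byte is least significant, giving 0x8E51BA337D2A.
0x8E51BA337D2A = 156481667431722.

156481667431722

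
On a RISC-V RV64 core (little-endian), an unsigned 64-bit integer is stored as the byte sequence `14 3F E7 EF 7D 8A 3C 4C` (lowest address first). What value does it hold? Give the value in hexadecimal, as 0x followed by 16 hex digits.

0x4C3C8A7DEFE73F14

Little-endian: lowest address holds the least-significant byte.
Reassemble most-significant byte first: 4C 3C 8A 7D EF E7 3F 14 → 0x4C3C8A7DEFE73F14.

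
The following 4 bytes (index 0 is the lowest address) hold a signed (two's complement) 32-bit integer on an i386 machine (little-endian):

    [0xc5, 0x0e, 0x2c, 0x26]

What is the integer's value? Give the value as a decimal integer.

Little-endian: lowest address holds the least-significant byte.
Reassemble most-significant byte first: 26 2C 0E C5 → 0x262C0EC5.
0x262C0EC5 = 640421573.

640421573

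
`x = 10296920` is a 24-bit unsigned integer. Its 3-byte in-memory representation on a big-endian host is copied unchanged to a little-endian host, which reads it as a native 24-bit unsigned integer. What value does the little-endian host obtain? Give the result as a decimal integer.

10296920 in 24-bit hexadecimal is 0x9D1E58.
Stored big-endian, the bytes at ascending addresses are 9D 1E 58.
Read back as little-endian, the first byte is least significant, giving 0x581E9D.
0x581E9D = 5775005.

5775005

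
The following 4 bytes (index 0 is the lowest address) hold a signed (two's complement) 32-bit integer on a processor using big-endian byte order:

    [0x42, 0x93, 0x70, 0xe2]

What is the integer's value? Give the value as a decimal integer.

Big-endian stores the most-significant byte at the lowest address.
The bytes are already most-significant first: 0x429370E2.
0x429370E2 = 1116958946.

1116958946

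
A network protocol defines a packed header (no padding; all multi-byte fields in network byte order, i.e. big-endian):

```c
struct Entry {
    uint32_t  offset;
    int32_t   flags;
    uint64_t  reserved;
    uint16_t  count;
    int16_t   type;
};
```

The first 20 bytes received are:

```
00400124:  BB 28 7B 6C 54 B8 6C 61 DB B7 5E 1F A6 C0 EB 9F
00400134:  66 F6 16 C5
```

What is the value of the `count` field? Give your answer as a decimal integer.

26358

`count` follows `offset` (4 B), `flags` (4 B), `reserved` (8 B), so it starts at offset 4 + 4 + 8 = 16 and occupies 2 bytes.
Bytes at offsets 16..17: 66 F6.
In big-endian order the high byte comes first in memory.
The bytes are already most-significant first: 0x66F6.
0x66F6 = 26358.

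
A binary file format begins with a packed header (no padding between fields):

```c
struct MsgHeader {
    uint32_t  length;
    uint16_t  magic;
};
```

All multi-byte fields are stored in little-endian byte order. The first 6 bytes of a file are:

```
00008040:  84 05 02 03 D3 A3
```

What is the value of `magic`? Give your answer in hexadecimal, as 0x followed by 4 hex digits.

`magic` follows `length` (4 bytes), so it starts at byte offset 4 and occupies 2 bytes.
Bytes at offsets 4..5: D3 A3.
Little-endian stores the least-significant byte at the lowest address.
Reassemble most-significant byte first: A3 D3 → 0xA3D3.

0xA3D3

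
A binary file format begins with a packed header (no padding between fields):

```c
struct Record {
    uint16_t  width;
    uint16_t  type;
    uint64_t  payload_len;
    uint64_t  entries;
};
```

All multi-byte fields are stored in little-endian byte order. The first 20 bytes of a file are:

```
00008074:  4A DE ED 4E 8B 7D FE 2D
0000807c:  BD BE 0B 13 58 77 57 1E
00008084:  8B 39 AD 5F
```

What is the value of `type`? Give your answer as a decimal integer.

20205

`type` follows `width` (2 bytes), so it starts at byte offset 2 and occupies 2 bytes.
Bytes at offsets 2..3: ED 4E.
In little-endian order the low byte comes first in memory.
Reassemble most-significant byte first: 4E ED → 0x4EED.
0x4EED = 20205.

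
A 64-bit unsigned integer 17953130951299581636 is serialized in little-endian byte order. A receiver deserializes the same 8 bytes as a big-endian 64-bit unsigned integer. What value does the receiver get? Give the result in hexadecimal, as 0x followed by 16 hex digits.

0xC44648FE7A5526F9

17953130951299581636 in 64-bit hexadecimal is 0xF926557AFE4846C4.
Stored little-endian, the bytes at ascending addresses are C4 46 48 FE 7A 55 26 F9.
Read back as big-endian, the last byte is least significant, giving 0xC44648FE7A5526F9.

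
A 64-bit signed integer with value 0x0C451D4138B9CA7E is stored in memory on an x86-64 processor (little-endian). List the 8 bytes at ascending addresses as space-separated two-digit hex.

Split into bytes (most-significant first): 0C 45 1D 41 38 B9 CA 7E.
In little-endian order the low byte comes first in memory.
So at ascending addresses the bytes are 7E CA B9 38 41 1D 45 0C.

7E CA B9 38 41 1D 45 0C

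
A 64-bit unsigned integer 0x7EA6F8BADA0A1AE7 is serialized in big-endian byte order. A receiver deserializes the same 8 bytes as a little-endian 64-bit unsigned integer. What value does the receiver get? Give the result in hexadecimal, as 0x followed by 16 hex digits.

0xE71A0ADABAF8A67E

Stored big-endian, the bytes at ascending addresses are 7E A6 F8 BA DA 0A 1A E7.
Read back as little-endian, the first byte is least significant, giving 0xE71A0ADABAF8A67E.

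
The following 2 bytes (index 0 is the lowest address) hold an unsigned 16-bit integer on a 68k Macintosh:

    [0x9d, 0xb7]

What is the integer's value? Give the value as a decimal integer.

40375

Big-endian: lowest address holds the most-significant byte.
The bytes are already most-significant first: 0x9DB7.
0x9DB7 = 40375.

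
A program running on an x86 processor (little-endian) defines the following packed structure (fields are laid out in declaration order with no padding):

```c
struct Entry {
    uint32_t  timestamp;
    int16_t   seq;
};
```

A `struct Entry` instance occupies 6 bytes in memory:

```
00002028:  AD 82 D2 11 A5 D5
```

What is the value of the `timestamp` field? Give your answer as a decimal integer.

`timestamp` is the first field, at byte offset 0, occupying 4 bytes.
Bytes at offsets 0..3: AD 82 D2 11.
In little-endian order the low byte comes first in memory.
Reassemble most-significant byte first: 11 D2 82 AD → 0x11D282AD.
0x11D282AD = 299008685.

299008685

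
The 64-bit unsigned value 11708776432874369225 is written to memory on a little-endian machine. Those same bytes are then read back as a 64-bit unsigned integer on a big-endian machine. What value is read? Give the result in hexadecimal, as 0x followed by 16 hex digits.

11708776432874369225 in 64-bit hexadecimal is 0xA27DEE2143F130C9.
Stored little-endian, the bytes at ascending addresses are C9 30 F1 43 21 EE 7D A2.
Read back as big-endian, the last byte is least significant, giving 0xC930F14321EE7DA2.

0xC930F14321EE7DA2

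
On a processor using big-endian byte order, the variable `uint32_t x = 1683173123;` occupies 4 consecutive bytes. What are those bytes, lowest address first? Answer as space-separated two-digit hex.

64 53 2F 03

1683173123 in hexadecimal, padded to 32 bits, is 0x64532F03.
Split into bytes (most-significant first): 64 53 2F 03.
Big-endian stores the most-significant byte at the lowest address.
So the memory order matches the most-significant-first order: 64 53 2F 03.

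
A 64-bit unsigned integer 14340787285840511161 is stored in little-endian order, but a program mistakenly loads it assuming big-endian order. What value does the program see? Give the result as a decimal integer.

13348940063396201671

14340787285840511161 in 64-bit hexadecimal is 0xC704B60E43F640B9.
Stored little-endian, the bytes at ascending addresses are B9 40 F6 43 0E B6 04 C7.
Read back as big-endian, the last byte is least significant, giving 0xB940F6430EB604C7.
0xB940F6430EB604C7 = 13348940063396201671.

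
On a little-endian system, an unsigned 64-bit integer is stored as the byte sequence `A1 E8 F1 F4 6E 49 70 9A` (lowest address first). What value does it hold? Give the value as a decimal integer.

Little-endian stores the least-significant byte at the lowest address.
Reassemble most-significant byte first: 9A 70 49 6E F4 F1 E8 A1 → 0x9A70496EF4F1E8A1.
0x9A70496EF4F1E8A1 = 11128475420137220257.

11128475420137220257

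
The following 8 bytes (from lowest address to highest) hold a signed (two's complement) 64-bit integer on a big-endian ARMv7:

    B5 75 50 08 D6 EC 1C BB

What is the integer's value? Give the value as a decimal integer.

-5371298981673689925

Big-endian: lowest address holds the most-significant byte.
The bytes are already most-significant first: 0xB5755008D6EC1CBB.
Top bit is set, so as a signed 64-bit value this is 0xB5755008D6EC1CBB − 2^64 = -5371298981673689925.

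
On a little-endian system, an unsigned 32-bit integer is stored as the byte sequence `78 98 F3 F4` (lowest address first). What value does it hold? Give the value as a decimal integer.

4109604984

In little-endian order the low byte comes first in memory.
Reassemble most-significant byte first: F4 F3 98 78 → 0xF4F39878.
0xF4F39878 = 4109604984.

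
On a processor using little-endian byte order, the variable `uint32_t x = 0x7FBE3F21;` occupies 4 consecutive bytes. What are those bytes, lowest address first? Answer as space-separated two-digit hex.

Split into bytes (most-significant first): 7F BE 3F 21.
Little-endian: lowest address holds the least-significant byte.
So at ascending addresses the bytes are 21 3F BE 7F.

21 3F BE 7F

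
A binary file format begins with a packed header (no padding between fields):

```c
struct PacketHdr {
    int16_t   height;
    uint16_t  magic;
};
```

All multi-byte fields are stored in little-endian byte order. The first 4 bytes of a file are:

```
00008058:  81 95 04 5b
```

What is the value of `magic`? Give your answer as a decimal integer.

`magic` follows `height` (2 bytes), so it starts at byte offset 2 and occupies 2 bytes.
Bytes at offsets 2..3: 04 5B.
In little-endian order the low byte comes first in memory.
Reassemble most-significant byte first: 5B 04 → 0x5B04.
0x5B04 = 23300.

23300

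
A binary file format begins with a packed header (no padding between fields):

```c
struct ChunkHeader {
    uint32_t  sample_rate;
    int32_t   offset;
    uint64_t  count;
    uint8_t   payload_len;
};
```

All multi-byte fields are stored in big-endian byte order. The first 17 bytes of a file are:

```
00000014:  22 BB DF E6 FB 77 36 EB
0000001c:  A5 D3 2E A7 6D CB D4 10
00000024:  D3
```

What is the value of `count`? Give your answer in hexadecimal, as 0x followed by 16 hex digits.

0xA5D32EA76DCBD410

`count` follows `sample_rate` (4 B), `offset` (4 B), so it starts at offset 4 + 4 = 8 and occupies 8 bytes.
Bytes at offsets 8..15: A5 D3 2E A7 6D CB D4 10.
In big-endian order the high byte comes first in memory.
The bytes are already most-significant first: 0xA5D32EA76DCBD410.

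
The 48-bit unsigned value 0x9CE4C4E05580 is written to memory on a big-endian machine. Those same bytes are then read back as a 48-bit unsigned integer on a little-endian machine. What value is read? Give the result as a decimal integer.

141106331575452

Stored big-endian, the bytes at ascending addresses are 9C E4 C4 E0 55 80.
Read back as little-endian, the first byte is least significant, giving 0x8055E0C4E49C.
0x8055E0C4E49C = 141106331575452.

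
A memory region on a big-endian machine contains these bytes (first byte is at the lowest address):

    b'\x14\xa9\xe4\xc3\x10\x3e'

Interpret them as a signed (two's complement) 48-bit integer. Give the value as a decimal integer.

Big-endian stores the most-significant byte at the lowest address.
The bytes are already most-significant first: 0x14A9E4C3103E.
0x14A9E4C3103E = 22719920017470.

22719920017470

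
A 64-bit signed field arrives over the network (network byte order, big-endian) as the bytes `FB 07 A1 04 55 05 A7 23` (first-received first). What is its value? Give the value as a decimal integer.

-358140605374290141

Big-endian stores the most-significant byte at the lowest address.
The bytes are already most-significant first: 0xFB07A1045505A723.
Top bit is set, so as a signed 64-bit value this is 0xFB07A1045505A723 − 2^64 = -358140605374290141.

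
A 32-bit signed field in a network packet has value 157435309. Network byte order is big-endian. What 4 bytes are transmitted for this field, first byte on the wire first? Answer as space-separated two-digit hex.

09 62 45 AD

157435309 in hexadecimal, padded to 32 bits, is 0x096245AD.
Split into bytes (most-significant first): 09 62 45 AD.
Big-endian stores the most-significant byte at the lowest address.
So the memory order matches the most-significant-first order: 09 62 45 AD.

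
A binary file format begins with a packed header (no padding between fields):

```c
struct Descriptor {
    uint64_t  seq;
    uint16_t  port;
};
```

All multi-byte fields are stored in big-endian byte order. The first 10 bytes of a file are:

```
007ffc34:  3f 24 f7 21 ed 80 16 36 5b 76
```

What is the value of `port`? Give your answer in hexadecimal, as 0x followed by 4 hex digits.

`port` follows `seq` (8 bytes), so it starts at byte offset 8 and occupies 2 bytes.
Bytes at offsets 8..9: 5B 76.
In big-endian order the high byte comes first in memory.
The bytes are already most-significant first: 0x5B76.

0x5B76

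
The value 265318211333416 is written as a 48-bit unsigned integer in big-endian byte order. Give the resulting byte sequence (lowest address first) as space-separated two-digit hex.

265318211333416 in hexadecimal, padded to 48 bits, is 0xF14E35BD2D28.
Split into bytes (most-significant first): F1 4E 35 BD 2D 28.
Big-endian stores the most-significant byte at the lowest address.
So the memory order matches the most-significant-first order: F1 4E 35 BD 2D 28.

F1 4E 35 BD 2D 28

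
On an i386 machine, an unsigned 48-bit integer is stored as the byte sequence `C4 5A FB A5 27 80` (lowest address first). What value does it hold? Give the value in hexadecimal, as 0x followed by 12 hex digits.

0x8027A5FB5AC4

Little-endian: lowest address holds the least-significant byte.
Reassemble most-significant byte first: 80 27 A5 FB 5A C4 → 0x8027A5FB5AC4.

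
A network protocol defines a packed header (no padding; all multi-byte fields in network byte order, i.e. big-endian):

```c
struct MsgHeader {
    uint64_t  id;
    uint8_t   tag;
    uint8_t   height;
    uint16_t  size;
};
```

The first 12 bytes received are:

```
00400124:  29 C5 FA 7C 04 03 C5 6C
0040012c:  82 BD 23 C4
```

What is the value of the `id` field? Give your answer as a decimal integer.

`id` is the first field, at byte offset 0, occupying 8 bytes.
Bytes at offsets 0..7: 29 C5 FA 7C 04 03 C5 6C.
Big-endian: lowest address holds the most-significant byte.
The bytes are already most-significant first: 0x29C5FA7C0403C56C.
0x29C5FA7C0403C56C = 3010087336517289324.

3010087336517289324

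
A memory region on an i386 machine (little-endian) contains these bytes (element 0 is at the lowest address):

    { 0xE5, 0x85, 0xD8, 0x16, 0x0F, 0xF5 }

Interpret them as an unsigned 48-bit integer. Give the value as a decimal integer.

269445156603365

In little-endian order the low byte comes first in memory.
Reassemble most-significant byte first: F5 0F 16 D8 85 E5 → 0xF50F16D885E5.
0xF50F16D885E5 = 269445156603365.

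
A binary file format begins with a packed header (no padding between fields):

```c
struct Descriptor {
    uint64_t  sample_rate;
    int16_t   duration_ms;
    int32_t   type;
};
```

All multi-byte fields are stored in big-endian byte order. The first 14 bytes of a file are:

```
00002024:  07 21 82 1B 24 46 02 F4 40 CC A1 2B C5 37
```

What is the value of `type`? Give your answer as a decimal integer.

-1590966985

`type` follows `sample_rate` (8 B), `duration_ms` (2 B), so it starts at offset 8 + 2 = 10 and occupies 4 bytes.
Bytes at offsets 10..13: A1 2B C5 37.
Big-endian stores the most-significant byte at the lowest address.
The bytes are already most-significant first: 0xA12BC537.
Top bit is set, so as a signed 32-bit value this is 0xA12BC537 − 2^32 = -1590966985.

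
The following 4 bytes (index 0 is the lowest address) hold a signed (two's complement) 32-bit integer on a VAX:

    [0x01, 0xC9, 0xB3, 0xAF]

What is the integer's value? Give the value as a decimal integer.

In little-endian order the low byte comes first in memory.
Reassemble most-significant byte first: AF B3 C9 01 → 0xAFB3C901.
Top bit is set, so as a signed 32-bit value this is 0xAFB3C901 − 2^32 = -1347172095.

-1347172095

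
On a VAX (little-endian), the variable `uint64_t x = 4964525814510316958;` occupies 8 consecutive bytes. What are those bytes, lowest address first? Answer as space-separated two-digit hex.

4964525814510316958 in hexadecimal, padded to 64 bits, is 0x44E589ECD424ED9E.
Split into bytes (most-significant first): 44 E5 89 EC D4 24 ED 9E.
Little-endian: lowest address holds the least-significant byte.
So at ascending addresses the bytes are 9E ED 24 D4 EC 89 E5 44.

9E ED 24 D4 EC 89 E5 44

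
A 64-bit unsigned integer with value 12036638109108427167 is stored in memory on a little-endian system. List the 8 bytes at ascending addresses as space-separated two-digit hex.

9F 59 56 5F 96 BA 0A A7

12036638109108427167 in hexadecimal, padded to 64 bits, is 0xA70ABA965F56599F.
Split into bytes (most-significant first): A7 0A BA 96 5F 56 59 9F.
In little-endian order the low byte comes first in memory.
So at ascending addresses the bytes are 9F 59 56 5F 96 BA 0A A7.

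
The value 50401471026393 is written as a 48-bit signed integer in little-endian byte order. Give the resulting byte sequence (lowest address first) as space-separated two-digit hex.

D9 D4 C6 01 D7 2D

50401471026393 in hexadecimal, padded to 48 bits, is 0x2DD701C6D4D9.
Split into bytes (most-significant first): 2D D7 01 C6 D4 D9.
Little-endian stores the least-significant byte at the lowest address.
So at ascending addresses the bytes are D9 D4 C6 01 D7 2D.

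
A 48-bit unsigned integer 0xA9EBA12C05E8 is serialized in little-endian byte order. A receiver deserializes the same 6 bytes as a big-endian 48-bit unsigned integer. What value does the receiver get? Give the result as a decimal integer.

255108921289641

Stored little-endian, the bytes at ascending addresses are E8 05 2C A1 EB A9.
Read back as big-endian, the last byte is least significant, giving 0xE8052CA1EBA9.
0xE8052CA1EBA9 = 255108921289641.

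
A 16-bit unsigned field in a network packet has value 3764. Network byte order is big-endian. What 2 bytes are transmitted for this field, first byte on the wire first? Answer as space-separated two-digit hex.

0E B4

3764 in hexadecimal, padded to 16 bits, is 0x0EB4.
Split into bytes (most-significant first): 0E B4.
In big-endian order the high byte comes first in memory.
So the memory order matches the most-significant-first order: 0E B4.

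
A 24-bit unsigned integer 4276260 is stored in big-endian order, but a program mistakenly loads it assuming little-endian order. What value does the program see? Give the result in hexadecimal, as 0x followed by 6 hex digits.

0x244041

4276260 in 24-bit hexadecimal is 0x414024.
Stored big-endian, the bytes at ascending addresses are 41 40 24.
Read back as little-endian, the first byte is least significant, giving 0x244041.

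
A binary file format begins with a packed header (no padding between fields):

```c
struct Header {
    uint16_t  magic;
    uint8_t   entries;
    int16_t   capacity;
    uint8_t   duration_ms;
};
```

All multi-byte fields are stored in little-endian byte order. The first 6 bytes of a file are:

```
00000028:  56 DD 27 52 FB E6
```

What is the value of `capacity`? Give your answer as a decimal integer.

-1198

`capacity` follows `magic` (2 B), `entries` (1 B), so it starts at offset 2 + 1 = 3 and occupies 2 bytes.
Bytes at offsets 3..4: 52 FB.
In little-endian order the low byte comes first in memory.
Reassemble most-significant byte first: FB 52 → 0xFB52.
Top bit is set, so as a signed 16-bit value this is 0xFB52 − 2^16 = -1198.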